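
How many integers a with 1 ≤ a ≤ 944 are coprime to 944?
464

The number of a ∈ {1, ..., 944} with gcd(a, 944) = 1 is by definition Euler's totient φ(944). φ is multiplicative, with φ(p^e) = p^e − p^(e−1). Factorise 944 = 2^4 · 59. Then
  φ(944) = (2^4 − 2^3) · (59 − 1) = 8 · 58 = 464.
So there are 464 such integers.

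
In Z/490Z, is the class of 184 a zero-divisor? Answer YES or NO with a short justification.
YES

gcd(184, 490) = 2 > 1, so 184 is not a unit in Z/490Z. In Z/nZ every nonzero non-unit is a zero-divisor: explicitly, take b = 490/gcd = 245 ≠ 0 (mod 490); then 184·245 = 45080 = 92·490, i.e. 184·245 ≡ 0 (mod 490). So 184 is a zero-divisor.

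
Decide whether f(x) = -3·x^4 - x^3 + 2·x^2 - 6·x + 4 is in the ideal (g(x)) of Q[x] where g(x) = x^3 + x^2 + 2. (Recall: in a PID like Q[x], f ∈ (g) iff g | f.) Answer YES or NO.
YES

In Q[x] the ideal (g) consists of all multiples of g, so f ∈ (g) iff g | f, i.e. iff the remainder of f on division by g is 0. Divide f by g (g is monic, so eliminate the leading term of the running remainder at each step):
  leading term -3·x^4: subtract (-3·x)·g(x) = -3·x^4 - 3·x^3 - 6·x, leaving 2·x^3 + 2·x^2 + 4
  leading term 2·x^3: subtract (2)·g(x) = 2·x^3 + 2·x^2 + 4, leaving 0
The remainder is 0, so f(x) = g(x) · h(x) with h(x) = 2 - 3·x. Hence g | f, i.e. f ∈ (g).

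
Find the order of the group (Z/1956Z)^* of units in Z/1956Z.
(Z/1956Z)^* consists of the classes a with gcd(a, 1956) = 1, so its order is φ(1956). φ is multiplicative, with φ(p^e) = p^e − p^(e−1). Factorise 1956 = 2^2 · 3 · 163. Then
  φ(1956) = (2^2 − 2^1) · (3 − 1) · (163 − 1) = 2 · 2 · 162 = 648.
Thus |(Z/1956Z)^*| = 648.

Final answer: |(Z/1956Z)^*| = 648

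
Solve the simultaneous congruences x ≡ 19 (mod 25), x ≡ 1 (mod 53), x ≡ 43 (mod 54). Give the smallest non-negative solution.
x ≡ 32119 (mod 71550); the representative in [0, 71550) is 32119

The moduli 25, 53, 54 are pairwise coprime, so by the CRT there is a unique solution mod 25·53·54 = 71550.
Solve by successive substitution. Start with x ≡ 19 (mod 25).
  Combine with x ≡ 1 (mod 53): write x = 19 + 25·t and require 19 + 25·t ≡ 1 (mod 53), i.e. 25·t ≡ 1 − 19 ≡ 35 (mod 53). Since 25^(−1) ≡ 17 (mod 53), t ≡ 17·35 ≡ 12 (mod 53). So x ≡ 19 + 25·12 = 319 (mod 1325).
  Combine with x ≡ 43 (mod 54): write x = 319 + 1325·t and require 319 + 1325·t ≡ 43 (mod 54), i.e. 1325·t ≡ 43 − 319 ≡ 48 (mod 54). Since 1325^(−1) ≡ 41 (mod 54) (1325 ≡ 29 (mod 54)), t ≡ 41·48 ≡ 24 (mod 54). So x ≡ 319 + 1325·24 = 32119 (mod 71550).
Unique solution in [0, 71550): x = 32119.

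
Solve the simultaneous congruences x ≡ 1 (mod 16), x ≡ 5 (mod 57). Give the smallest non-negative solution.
x ≡ 689 (mod 912); the representative in [0, 912) is 689

The moduli 16, 57 are pairwise coprime, so by the CRT there is a unique solution mod 16·57 = 912.
Solve by successive substitution. Start with x ≡ 1 (mod 16).
  Combine with x ≡ 5 (mod 57): write x = 1 + 16·t and require 1 + 16·t ≡ 5 (mod 57), i.e. 16·t ≡ 5 − 1 ≡ 4 (mod 57). Since 16^(−1) ≡ 25 (mod 57), t ≡ 25·4 ≡ 43 (mod 57). So x ≡ 1 + 16·43 = 689 (mod 912).
Unique solution in [0, 912): x = 689.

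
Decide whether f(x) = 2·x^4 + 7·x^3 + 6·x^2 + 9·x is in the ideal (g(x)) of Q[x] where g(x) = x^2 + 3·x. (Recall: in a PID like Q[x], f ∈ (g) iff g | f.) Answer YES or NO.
In Q[x] the ideal (g) consists of all multiples of g, so f ∈ (g) iff g | f, i.e. iff the remainder of f on division by g is 0. Divide f by g (g is monic, so eliminate the leading term of the running remainder at each step):
  leading term 2·x^4: subtract (2·x^2)·g(x) = 2·x^4 + 6·x^3, leaving x^3 + 6·x^2 + 9·x
  leading term x^3: subtract (x)·g(x) = x^3 + 3·x^2, leaving 3·x^2 + 9·x
  leading term 3·x^2: subtract (3)·g(x) = 3·x^2 + 9·x, leaving 0
The remainder is 0, so f(x) = g(x) · h(x) with h(x) = 2·x^2 + x + 3. Hence g | f, i.e. f ∈ (g).

Final answer: YES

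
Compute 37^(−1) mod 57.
Apply the extended Euclidean algorithm to (57, 37), tracking rows (r, s, t) with s·57 + t·37 = r. Each division r_prev = q·r_cur + r_new produces the new row as (previous row) − q·(current row):
  row A: (57, 1, 0)   [1·57 + 0·37 = 57]
  row B: (37, 0, 1)   [0·57 + 1·37 = 37]
  57 = 1·37 + 20   → row C = row A − 1·row B = (20, 1, −1)   [check: 1·57 − 1·37 = 20]
  37 = 1·20 + 17   → row D = row B − 1·row C = (17, −1, 2)   [check: −1·57 + 2·37 = 17]
  20 = 1·17 + 3   → row E = row C − 1·row D = (3, 2, −3)   [check: 2·57 − 3·37 = 3]
  17 = 5·3 + 2   → row F = row D − 5·row E = (2, −11, 17)   [check: −11·57 + 17·37 = 2]
  3 = 1·2 + 1   → row G = row E − 1·row F = (1, 13, −20)   [check: 13·57 − 20·37 = 1]
  2 = 2·1 + 0   → remainder 0, stop. gcd = 1 (last nonzero row G).
The gcd is 1, so 37 is invertible mod 57. The last nonzero row gives 13·57 − 20·37 = 1, so t = −20. So 37^(−1) ≡ −20 ≡ 37 (mod 57). Verify: 37 · 37 = 1369 ≡ 1 (mod 57). ✓

Final answer: 37^(−1) ≡ 37 (mod 57)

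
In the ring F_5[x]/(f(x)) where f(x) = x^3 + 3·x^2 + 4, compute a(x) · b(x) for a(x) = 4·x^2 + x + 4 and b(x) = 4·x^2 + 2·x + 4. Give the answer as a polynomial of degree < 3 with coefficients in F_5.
Multiply as integer polynomials: a · b = 16·x^4 + 12·x^3 + 34·x^2 + 12·x + 16. Reducing coefficients mod 5: a · b ≡ x^4 + 2·x^3 + 4·x^2 + 2·x + 1. Now divide by f(x) = x^3 + 3·x^2 + 4 in F_5[x], eliminating the leading term at each step:
  leading term x^4: subtract (x)·f(x) = x^4 + 3·x^3 + 4·x, leaving 4·x^3 + 4·x^2 + 3·x + 1 (coefficients mod 5)
  leading term 4·x^3: subtract (4)·f(x) = 4·x^3 + 2·x^2 + 1, leaving 2·x^2 + 3·x (coefficients mod 5)
The degree is now < 3, so this is the remainder. Hence a · b ≡ 2·x^2 + 3·x in F_5[x]/(f).

Final answer: a · b ≡ 2·x^2 + 3·x (mod f(x))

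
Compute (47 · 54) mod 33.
30

Reduce the factors first: 47 ≡ 14, 54 ≡ 21 (mod 33), so 47 · 54 ≡ 14 · 21 (mod 33). 14 · 21 = 294. Dividing by 33: 294 = 8·33 + 30. So (47 · 54) mod 33 = 30.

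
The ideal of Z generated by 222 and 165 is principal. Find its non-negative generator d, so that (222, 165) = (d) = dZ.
(222, 165) = (3); d = 3

In the PID Z, (a, b) is generated by gcd(a, b). Compute gcd(222, 165) with the extended Euclidean algorithm, tracking rows (r, s, t) with s·222 + t·165 = r:
  row A: (222, 1, 0)   [1·222 + 0·165 = 222]
  row B: (165, 0, 1)   [0·222 + 1·165 = 165]
  222 = 1·165 + 57   → row C = row A − 1·row B = (57, 1, −1)   [check: 1·222 − 1·165 = 57]
  165 = 2·57 + 51   → row D = row B − 2·row C = (51, −2, 3)   [check: −2·222 + 3·165 = 51]
  57 = 1·51 + 6   → row E = row C − 1·row D = (6, 3, −4)   [check: 3·222 − 4·165 = 6]
  51 = 8·6 + 3   → row F = row D − 8·row E = (3, −26, 35)   [check: −26·222 + 35·165 = 3]
  6 = 2·3 + 0   → remainder 0, stop. gcd = 3 (last nonzero row F).
So gcd(222, 165) = 3, with Bézout identity −26·222 + 35·165 = 3. Containment (⊇): the Bézout identity exhibits 3 as an element of (222, 165), giving (3) ⊆ (222, 165). Containment (⊆): since 3 | 222 and 3 | 165 (222 = 3·74, 165 = 3·55), every Z-linear combination of 222 and 165 is divisible by 3, so (222, 165) ⊆ (3). Therefore (222, 165) = (3), d = 3.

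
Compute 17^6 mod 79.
67

Use repeated squaring. Binary(6) = 110. Walk through the bits of the exponent 6 left-to-right: at each bit after the leading one, square the running value, then multiply by 17 if the bit is 1 (always reducing mod 79):
  bit 1 = 1 (leading): start with 17.
  bit 2 = 1: square 17^2 = 289 ≡ 52; bit is 1, so multiply 52·17 = 884 ≡ 15 (mod 79).
  bit 3 = 0: square 15^2 = 225 ≡ 67 (mod 79).
Final value: 17^6 ≡ 67 (mod 79).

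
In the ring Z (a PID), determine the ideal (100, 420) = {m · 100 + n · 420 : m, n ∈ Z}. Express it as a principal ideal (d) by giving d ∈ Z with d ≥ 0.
In the PID Z, (a, b) is generated by gcd(a, b). Compute gcd(420, 100) with the extended Euclidean algorithm, tracking rows (r, s, t) with s·420 + t·100 = r:
  row A: (420, 1, 0)   [1·420 + 0·100 = 420]
  row B: (100, 0, 1)   [0·420 + 1·100 = 100]
  420 = 4·100 + 20   → row C = row A − 4·row B = (20, 1, −4)   [check: 1·420 − 4·100 = 20]
  100 = 5·20 + 0   → remainder 0, stop. gcd = 20 (last nonzero row C).
So gcd(100, 420) = 20, with Bézout identity 1·420 − 4·100 = 20. Containment (⊇): the Bézout identity exhibits 20 as an element of (100, 420), giving (20) ⊆ (100, 420). Containment (⊆): since 20 | 100 and 20 | 420 (100 = 20·5, 420 = 20·21), every Z-linear combination of 100 and 420 is divisible by 20, so (100, 420) ⊆ (20). Therefore (100, 420) = (20), d = 20.

Final answer: (100, 420) = (20); d = 20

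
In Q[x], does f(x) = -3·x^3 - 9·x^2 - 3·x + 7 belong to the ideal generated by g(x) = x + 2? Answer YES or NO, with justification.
NO

In Q[x] the ideal (g) consists of all multiples of g, so f ∈ (g) iff g | f, i.e. iff the remainder of f on division by g is 0. Divide f by g (g is monic, so eliminate the leading term of the running remainder at each step):
  leading term -3·x^3: subtract (-3·x^2)·g(x) = -3·x^3 - 6·x^2, leaving -3·x^2 - 3·x + 7
  leading term -3·x^2: subtract (-3·x)·g(x) = -3·x^2 - 6·x, leaving 3·x + 7
  leading term 3·x: subtract (3)·g(x) = 3·x + 6, leaving 1
The remainder r(x) = 1 ≠ 0 (and deg r < deg g), so g ∤ f, i.e. f ∉ (g).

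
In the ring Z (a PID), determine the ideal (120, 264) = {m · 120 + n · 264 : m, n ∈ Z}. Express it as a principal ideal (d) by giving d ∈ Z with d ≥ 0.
(120, 264) = (24); d = 24

In the PID Z, (a, b) is generated by gcd(a, b). Compute gcd(264, 120) with the extended Euclidean algorithm, tracking rows (r, s, t) with s·264 + t·120 = r:
  row A: (264, 1, 0)   [1·264 + 0·120 = 264]
  row B: (120, 0, 1)   [0·264 + 1·120 = 120]
  264 = 2·120 + 24   → row C = row A − 2·row B = (24, 1, −2)   [check: 1·264 − 2·120 = 24]
  120 = 5·24 + 0   → remainder 0, stop. gcd = 24 (last nonzero row C).
So gcd(120, 264) = 24, with Bézout identity 1·264 − 2·120 = 24. Containment (⊇): the Bézout identity exhibits 24 as an element of (120, 264), giving (24) ⊆ (120, 264). Containment (⊆): since 24 | 120 and 24 | 264 (120 = 24·5, 264 = 24·11), every Z-linear combination of 120 and 264 is divisible by 24, so (120, 264) ⊆ (24). Therefore (120, 264) = (24), d = 24.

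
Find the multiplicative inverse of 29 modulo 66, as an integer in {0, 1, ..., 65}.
29^(−1) ≡ 41 (mod 66)

Apply the extended Euclidean algorithm to (66, 29), tracking rows (r, s, t) with s·66 + t·29 = r. Each division r_prev = q·r_cur + r_new produces the new row as (previous row) − q·(current row):
  row A: (66, 1, 0)   [1·66 + 0·29 = 66]
  row B: (29, 0, 1)   [0·66 + 1·29 = 29]
  66 = 2·29 + 8   → row C = row A − 2·row B = (8, 1, −2)   [check: 1·66 − 2·29 = 8]
  29 = 3·8 + 5   → row D = row B − 3·row C = (5, −3, 7)   [check: −3·66 + 7·29 = 5]
  8 = 1·5 + 3   → row E = row C − 1·row D = (3, 4, −9)   [check: 4·66 − 9·29 = 3]
  5 = 1·3 + 2   → row F = row D − 1·row E = (2, −7, 16)   [check: −7·66 + 16·29 = 2]
  3 = 1·2 + 1   → row G = row E − 1·row F = (1, 11, −25)   [check: 11·66 − 25·29 = 1]
  2 = 2·1 + 0   → remainder 0, stop. gcd = 1 (last nonzero row G).
The gcd is 1, so 29 is invertible mod 66. The last nonzero row gives 11·66 − 25·29 = 1, so t = −25. So 29^(−1) ≡ −25 ≡ 41 (mod 66). Verify: 29 · 41 = 1189 ≡ 1 (mod 66). ✓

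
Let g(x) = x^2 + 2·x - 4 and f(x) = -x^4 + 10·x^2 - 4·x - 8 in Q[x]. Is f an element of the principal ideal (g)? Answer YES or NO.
YES

In Q[x] the ideal (g) consists of all multiples of g, so f ∈ (g) iff g | f, i.e. iff the remainder of f on division by g is 0. Divide f by g (g is monic, so eliminate the leading term of the running remainder at each step):
  leading term -x^4: subtract (-x^2)·g(x) = -x^4 - 2·x^3 + 4·x^2, leaving 2·x^3 + 6·x^2 - 4·x - 8
  leading term 2·x^3: subtract (2·x)·g(x) = 2·x^3 + 4·x^2 - 8·x, leaving 2·x^2 + 4·x - 8
  leading term 2·x^2: subtract (2)·g(x) = 2·x^2 + 4·x - 8, leaving 0
The remainder is 0, so f(x) = g(x) · h(x) with h(x) = -x^2 + 2·x + 2. Hence g | f, i.e. f ∈ (g).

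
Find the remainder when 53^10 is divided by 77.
Use repeated squaring. Binary(10) = 1010. Walk through the bits of the exponent 10 left-to-right: at each bit after the leading one, square the running value, then multiply by 53 if the bit is 1 (always reducing mod 77):
  bit 1 = 1 (leading): start with 53.
  bit 2 = 0: square 53^2 = 2809 ≡ 37 (mod 77).
  bit 3 = 1: square 37^2 = 1369 ≡ 60; bit is 1, so multiply 60·53 = 3180 ≡ 23 (mod 77).
  bit 4 = 0: square 23^2 = 529 ≡ 67 (mod 77).
Final value: 53^10 ≡ 67 (mod 77).

Final answer: 67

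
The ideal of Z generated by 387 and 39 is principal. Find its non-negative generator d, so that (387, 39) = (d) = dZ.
(387, 39) = (3); d = 3

In the PID Z, (a, b) is generated by gcd(a, b). Compute gcd(387, 39) with the extended Euclidean algorithm, tracking rows (r, s, t) with s·387 + t·39 = r:
  row A: (387, 1, 0)   [1·387 + 0·39 = 387]
  row B: (39, 0, 1)   [0·387 + 1·39 = 39]
  387 = 9·39 + 36   → row C = row A − 9·row B = (36, 1, −9)   [check: 1·387 − 9·39 = 36]
  39 = 1·36 + 3   → row D = row B − 1·row C = (3, −1, 10)   [check: −1·387 + 10·39 = 3]
  36 = 12·3 + 0   → remainder 0, stop. gcd = 3 (last nonzero row D).
So gcd(387, 39) = 3, with Bézout identity −1·387 + 10·39 = 3. Containment (⊇): the Bézout identity exhibits 3 as an element of (387, 39), giving (3) ⊆ (387, 39). Containment (⊆): since 3 | 387 and 3 | 39 (387 = 3·129, 39 = 3·13), every Z-linear combination of 387 and 39 is divisible by 3, so (387, 39) ⊆ (3). Therefore (387, 39) = (3), d = 3.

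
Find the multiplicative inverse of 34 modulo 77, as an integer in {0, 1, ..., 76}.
34^(−1) ≡ 34 (mod 77)

Apply the extended Euclidean algorithm to (77, 34), tracking rows (r, s, t) with s·77 + t·34 = r. Each division r_prev = q·r_cur + r_new produces the new row as (previous row) − q·(current row):
  row A: (77, 1, 0)   [1·77 + 0·34 = 77]
  row B: (34, 0, 1)   [0·77 + 1·34 = 34]
  77 = 2·34 + 9   → row C = row A − 2·row B = (9, 1, −2)   [check: 1·77 − 2·34 = 9]
  34 = 3·9 + 7   → row D = row B − 3·row C = (7, −3, 7)   [check: −3·77 + 7·34 = 7]
  9 = 1·7 + 2   → row E = row C − 1·row D = (2, 4, −9)   [check: 4·77 − 9·34 = 2]
  7 = 3·2 + 1   → row F = row D − 3·row E = (1, −15, 34)   [check: −15·77 + 34·34 = 1]
  2 = 2·1 + 0   → remainder 0, stop. gcd = 1 (last nonzero row F).
The gcd is 1, so 34 is invertible mod 77. The last nonzero row gives −15·77 + 34·34 = 1, so t = 34. So 34^(−1) ≡ 34 (mod 77). Verify: 34 · 34 = 1156 ≡ 1 (mod 77). ✓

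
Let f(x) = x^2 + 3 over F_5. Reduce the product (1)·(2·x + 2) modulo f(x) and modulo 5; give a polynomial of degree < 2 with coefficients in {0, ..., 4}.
a · b ≡ 2·x + 2 (mod f(x))

Multiply as integer polynomials: a · b = 2·x + 2. Reducing coefficients mod 5: a · b ≡ 2·x + 2. This already has degree < 2, so no reduction by f is needed. Hence a · b ≡ 2·x + 2 in F_5[x]/(f).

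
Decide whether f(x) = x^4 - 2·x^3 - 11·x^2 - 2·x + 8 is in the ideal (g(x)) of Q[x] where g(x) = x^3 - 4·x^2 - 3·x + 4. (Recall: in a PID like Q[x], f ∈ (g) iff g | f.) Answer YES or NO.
YES

In Q[x] the ideal (g) consists of all multiples of g, so f ∈ (g) iff g | f, i.e. iff the remainder of f on division by g is 0. Divide f by g (g is monic, so eliminate the leading term of the running remainder at each step):
  leading term x^4: subtract (x)·g(x) = x^4 - 4·x^3 - 3·x^2 + 4·x, leaving 2·x^3 - 8·x^2 - 6·x + 8
  leading term 2·x^3: subtract (2)·g(x) = 2·x^3 - 8·x^2 - 6·x + 8, leaving 0
The remainder is 0, so f(x) = g(x) · h(x) with h(x) = x + 2. Hence g | f, i.e. f ∈ (g).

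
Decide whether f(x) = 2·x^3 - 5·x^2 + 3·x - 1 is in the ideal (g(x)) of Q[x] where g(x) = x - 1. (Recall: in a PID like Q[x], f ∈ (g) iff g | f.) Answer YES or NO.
NO

In Q[x] the ideal (g) consists of all multiples of g, so f ∈ (g) iff g | f, i.e. iff the remainder of f on division by g is 0. Divide f by g (g is monic, so eliminate the leading term of the running remainder at each step):
  leading term 2·x^3: subtract (2·x^2)·g(x) = 2·x^3 - 2·x^2, leaving -3·x^2 + 3·x - 1
  leading term -3·x^2: subtract (-3·x)·g(x) = -3·x^2 + 3·x, leaving -1
The remainder r(x) = -1 ≠ 0 (and deg r < deg g), so g ∤ f, i.e. f ∉ (g).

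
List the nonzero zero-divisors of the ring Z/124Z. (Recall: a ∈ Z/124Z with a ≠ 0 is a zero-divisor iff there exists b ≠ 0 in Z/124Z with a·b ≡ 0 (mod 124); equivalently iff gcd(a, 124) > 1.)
nonzero zero-divisors of Z/124Z = {2, 4, 6, 8, 10, 12, 14, 16, 18, 20, 22, 24, 26, 28, 30, 31, 32, 34, 36, 38, 40, 42, 44, 46, 48, 50, 52, 54, 56, 58, 60, 62, 64, 66, 68, 70, 72, 74, 76, 78, 80, 82, 84, 86, 88, 90, 92, 93, 94, 96, 98, 100, 102, 104, 106, 108, 110, 112, 114, 116, 118, 120, 122}

An element a ∈ Z/124Z (with a ≠ 0) is a zero-divisor iff gcd(a, 124) > 1 (because a is a unit precisely when gcd(a, n) = 1, and in Z/nZ every nonzero, non-unit element is a zero-divisor). Scan a = 1, ..., 123 and keep those with gcd(a, 124) > 1:
  gcd(2, 124) = 2, gcd(4, 124) = 4, gcd(6, 124) = 2, gcd(8, 124) = 4, gcd(10, 124) = 2, gcd(12, 124) = 4, gcd(14, 124) = 2, gcd(16, 124) = 4, gcd(18, 124) = 2, gcd(20, 124) = 4, gcd(22, 124) = 2, gcd(24, 124) = 4, gcd(26, 124) = 2, gcd(28, 124) = 4, gcd(30, 124) = 2, gcd(31, 124) = 31, gcd(32, 124) = 4, gcd(34, 124) = 2, gcd(36, 124) = 4, gcd(38, 124) = 2, gcd(40, 124) = 4, gcd(42, 124) = 2, gcd(44, 124) = 4, gcd(46, 124) = 2, gcd(48, 124) = 4, gcd(50, 124) = 2, gcd(52, 124) = 4, gcd(54, 124) = 2, gcd(56, 124) = 4, gcd(58, 124) = 2, gcd(60, 124) = 4, gcd(62, 124) = 62, gcd(64, 124) = 4, gcd(66, 124) = 2, gcd(68, 124) = 4, gcd(70, 124) = 2, gcd(72, 124) = 4, gcd(74, 124) = 2, gcd(76, 124) = 4, gcd(78, 124) = 2, gcd(80, 124) = 4, gcd(82, 124) = 2, gcd(84, 124) = 4, gcd(86, 124) = 2, gcd(88, 124) = 4, gcd(90, 124) = 2, gcd(92, 124) = 4, gcd(93, 124) = 31, gcd(94, 124) = 2, gcd(96, 124) = 4, gcd(98, 124) = 2, gcd(100, 124) = 4, gcd(102, 124) = 2, gcd(104, 124) = 4, gcd(106, 124) = 2, gcd(108, 124) = 4, gcd(110, 124) = 2, gcd(112, 124) = 4, gcd(114, 124) = 2, gcd(116, 124) = 4, gcd(118, 124) = 2, gcd(120, 124) = 4, gcd(122, 124) = 2.
All other a ∈ {1, ..., 123} have gcd(a, 124) = 1 and are units. So the nonzero zero-divisors are exactly the 63 values of a appearing in this scan.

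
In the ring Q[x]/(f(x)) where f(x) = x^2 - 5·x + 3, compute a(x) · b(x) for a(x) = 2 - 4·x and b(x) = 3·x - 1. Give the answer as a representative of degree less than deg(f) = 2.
First multiply in Q[x] without reducing: a · b = -12·x^2 + 10·x - 2. Now divide by f(x) = x^2 - 5·x + 3, eliminating the leading term at each step:
  leading term -12·x^2: subtract (-12)·f(x) = -12·x^2 + 60·x - 36, leaving 34 - 50·x
The degree is now < 2, so this is the remainder. Hence a · b ≡ 34 - 50·x in Q[x]/(f).

Final answer: a · b ≡ 34 - 50·x (mod f(x))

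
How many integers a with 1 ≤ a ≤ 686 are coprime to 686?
The number of a ∈ {1, ..., 686} with gcd(a, 686) = 1 is by definition Euler's totient φ(686). φ is multiplicative, with φ(p^e) = p^e − p^(e−1). Factorise 686 = 2 · 7^3. Then
  φ(686) = (2 − 1) · (7^3 − 7^2) = 1 · 294 = 294.
So there are 294 such integers.

Final answer: 294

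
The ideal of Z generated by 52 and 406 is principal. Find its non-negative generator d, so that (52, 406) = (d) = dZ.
(52, 406) = (2); d = 2

In the PID Z, (a, b) is generated by gcd(a, b). Compute gcd(406, 52) with the extended Euclidean algorithm, tracking rows (r, s, t) with s·406 + t·52 = r:
  row A: (406, 1, 0)   [1·406 + 0·52 = 406]
  row B: (52, 0, 1)   [0·406 + 1·52 = 52]
  406 = 7·52 + 42   → row C = row A − 7·row B = (42, 1, −7)   [check: 1·406 − 7·52 = 42]
  52 = 1·42 + 10   → row D = row B − 1·row C = (10, −1, 8)   [check: −1·406 + 8·52 = 10]
  42 = 4·10 + 2   → row E = row C − 4·row D = (2, 5, −39)   [check: 5·406 − 39·52 = 2]
  10 = 5·2 + 0   → remainder 0, stop. gcd = 2 (last nonzero row E).
So gcd(52, 406) = 2, with Bézout identity 5·406 − 39·52 = 2. Containment (⊇): the Bézout identity exhibits 2 as an element of (52, 406), giving (2) ⊆ (52, 406). Containment (⊆): since 2 | 52 and 2 | 406 (52 = 2·26, 406 = 2·203), every Z-linear combination of 52 and 406 is divisible by 2, so (52, 406) ⊆ (2). Therefore (52, 406) = (2), d = 2.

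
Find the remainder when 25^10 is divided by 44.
1

Use repeated squaring. Binary(10) = 1010. Walk through the bits of the exponent 10 left-to-right: at each bit after the leading one, square the running value, then multiply by 25 if the bit is 1 (always reducing mod 44):
  bit 1 = 1 (leading): start with 25.
  bit 2 = 0: square 25^2 = 625 ≡ 9 (mod 44).
  bit 3 = 1: square 9^2 = 81 ≡ 37; bit is 1, so multiply 37·25 = 925 ≡ 1 (mod 44).
  bit 4 = 0: square 1^2 = 1 (mod 44).
Final value: 25^10 ≡ 1 (mod 44).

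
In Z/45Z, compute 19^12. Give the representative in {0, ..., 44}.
Use repeated squaring. Binary(12) = 1100. Walk through the bits of the exponent 12 left-to-right: at each bit after the leading one, square the running value, then multiply by 19 if the bit is 1 (always reducing mod 45):
  bit 1 = 1 (leading): start with 19.
  bit 2 = 1: square 19^2 = 361 ≡ 1; bit is 1, so multiply 1·19 = 19 (mod 45).
  bit 3 = 0: square 19^2 = 361 ≡ 1 (mod 45).
  bit 4 = 0: square 1^2 = 1 (mod 45).
Final value: 19^12 ≡ 1 (mod 45).

Final answer: 1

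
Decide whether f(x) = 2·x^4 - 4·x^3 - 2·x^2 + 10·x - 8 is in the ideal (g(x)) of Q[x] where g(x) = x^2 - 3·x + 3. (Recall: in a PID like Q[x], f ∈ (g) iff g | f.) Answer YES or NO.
In Q[x] the ideal (g) consists of all multiples of g, so f ∈ (g) iff g | f, i.e. iff the remainder of f on division by g is 0. Divide f by g (g is monic, so eliminate the leading term of the running remainder at each step):
  leading term 2·x^4: subtract (2·x^2)·g(x) = 2·x^4 - 6·x^3 + 6·x^2, leaving 2·x^3 - 8·x^2 + 10·x - 8
  leading term 2·x^3: subtract (2·x)·g(x) = 2·x^3 - 6·x^2 + 6·x, leaving -2·x^2 + 4·x - 8
  leading term -2·x^2: subtract (-2)·g(x) = -2·x^2 + 6·x - 6, leaving -2·x - 2
The remainder r(x) = -2·x - 2 ≠ 0 (and deg r < deg g), so g ∤ f, i.e. f ∉ (g).

Final answer: NO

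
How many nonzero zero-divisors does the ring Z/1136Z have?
In Z/1136Z each nonzero element is either a unit (gcd with 1136 is 1) or a zero-divisor (gcd > 1). The number of units is φ(1136): factorise 1136 = 2^4 · 71, so φ(1136) = (2^4 − 2^3) · (71 − 1) = 8 · 70 = 560. The nonzero elements number 1136 − 1 = 1135. Hence the nonzero zero-divisors number 1135 − 560 = 575.

Final answer: Z/1136Z has 575 nonzero zero-divisors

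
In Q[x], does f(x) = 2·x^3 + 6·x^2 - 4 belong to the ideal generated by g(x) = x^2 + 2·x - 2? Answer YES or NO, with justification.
In Q[x] the ideal (g) consists of all multiples of g, so f ∈ (g) iff g | f, i.e. iff the remainder of f on division by g is 0. Divide f by g (g is monic, so eliminate the leading term of the running remainder at each step):
  leading term 2·x^3: subtract (2·x)·g(x) = 2·x^3 + 4·x^2 - 4·x, leaving 2·x^2 + 4·x - 4
  leading term 2·x^2: subtract (2)·g(x) = 2·x^2 + 4·x - 4, leaving 0
The remainder is 0, so f(x) = g(x) · h(x) with h(x) = 2·x + 2. Hence g | f, i.e. f ∈ (g).

Final answer: YES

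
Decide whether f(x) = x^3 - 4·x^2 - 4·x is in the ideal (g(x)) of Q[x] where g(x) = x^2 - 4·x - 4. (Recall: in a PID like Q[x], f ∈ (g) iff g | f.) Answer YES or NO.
YES

In Q[x] the ideal (g) consists of all multiples of g, so f ∈ (g) iff g | f, i.e. iff the remainder of f on division by g is 0. Divide f by g (g is monic, so eliminate the leading term of the running remainder at each step):
  leading term x^3: subtract (x)·g(x) = x^3 - 4·x^2 - 4·x, leaving 0
The remainder is 0, so f(x) = g(x) · h(x) with h(x) = x. Hence g | f, i.e. f ∈ (g).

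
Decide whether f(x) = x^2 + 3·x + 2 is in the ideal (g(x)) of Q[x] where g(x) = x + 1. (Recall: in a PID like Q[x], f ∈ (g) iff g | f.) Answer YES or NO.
YES

In Q[x] the ideal (g) consists of all multiples of g, so f ∈ (g) iff g | f, i.e. iff the remainder of f on division by g is 0. Divide f by g (g is monic, so eliminate the leading term of the running remainder at each step):
  leading term x^2: subtract (x)·g(x) = x^2 + x, leaving 2·x + 2
  leading term 2·x: subtract (2)·g(x) = 2·x + 2, leaving 0
The remainder is 0, so f(x) = g(x) · h(x) with h(x) = x + 2. Hence g | f, i.e. f ∈ (g).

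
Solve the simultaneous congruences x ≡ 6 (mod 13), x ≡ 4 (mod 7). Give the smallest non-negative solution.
x ≡ 32 (mod 91); the representative in [0, 91) is 32

The moduli 13, 7 are pairwise coprime, so by the CRT there is a unique solution mod 13·7 = 91.
Solve by successive substitution. Start with x ≡ 6 (mod 13).
  Combine with x ≡ 4 (mod 7): write x = 6 + 13·t and require 6 + 13·t ≡ 4 (mod 7), i.e. 13·t ≡ 4 − 6 ≡ 5 (mod 7). Since 13^(−1) ≡ 6 (mod 7) (13 ≡ 6 (mod 7)), t ≡ 6·5 ≡ 2 (mod 7). So x ≡ 6 + 13·2 = 32 (mod 91).
Unique solution in [0, 91): x = 32.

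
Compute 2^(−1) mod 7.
Apply the extended Euclidean algorithm to (7, 2), tracking rows (r, s, t) with s·7 + t·2 = r. Each division r_prev = q·r_cur + r_new produces the new row as (previous row) − q·(current row):
  row A: (7, 1, 0)   [1·7 + 0·2 = 7]
  row B: (2, 0, 1)   [0·7 + 1·2 = 2]
  7 = 3·2 + 1   → row C = row A − 3·row B = (1, 1, −3)   [check: 1·7 − 3·2 = 1]
  2 = 2·1 + 0   → remainder 0, stop. gcd = 1 (last nonzero row C).
The gcd is 1, so 2 is invertible mod 7. The last nonzero row gives 1·7 − 3·2 = 1, so t = −3. So 2^(−1) ≡ −3 ≡ 4 (mod 7). Verify: 2 · 4 = 8 ≡ 1 (mod 7). ✓

Final answer: 2^(−1) ≡ 4 (mod 7)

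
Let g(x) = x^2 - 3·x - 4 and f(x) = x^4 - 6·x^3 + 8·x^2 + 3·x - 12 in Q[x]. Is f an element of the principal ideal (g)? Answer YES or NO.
In Q[x] the ideal (g) consists of all multiples of g, so f ∈ (g) iff g | f, i.e. iff the remainder of f on division by g is 0. Divide f by g (g is monic, so eliminate the leading term of the running remainder at each step):
  leading term x^4: subtract (x^2)·g(x) = x^4 - 3·x^3 - 4·x^2, leaving -3·x^3 + 12·x^2 + 3·x - 12
  leading term -3·x^3: subtract (-3·x)·g(x) = -3·x^3 + 9·x^2 + 12·x, leaving 3·x^2 - 9·x - 12
  leading term 3·x^2: subtract (3)·g(x) = 3·x^2 - 9·x - 12, leaving 0
The remainder is 0, so f(x) = g(x) · h(x) with h(x) = x^2 - 3·x + 3. Hence g | f, i.e. f ∈ (g).

Final answer: YES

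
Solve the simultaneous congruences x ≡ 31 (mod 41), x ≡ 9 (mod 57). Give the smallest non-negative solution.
The moduli 41, 57 are pairwise coprime, so by the CRT there is a unique solution mod 41·57 = 2337.
Solve by successive substitution. Start with x ≡ 31 (mod 41).
  Combine with x ≡ 9 (mod 57): write x = 31 + 41·t and require 31 + 41·t ≡ 9 (mod 57), i.e. 41·t ≡ 9 − 31 ≡ 35 (mod 57). Since 41^(−1) ≡ 32 (mod 57), t ≡ 32·35 ≡ 37 (mod 57). So x ≡ 31 + 41·37 = 1548 (mod 2337).
Unique solution in [0, 2337): x = 1548.

Final answer: x ≡ 1548 (mod 2337); the representative in [0, 2337) is 1548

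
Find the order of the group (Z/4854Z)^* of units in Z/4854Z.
(Z/4854Z)^* consists of the classes a with gcd(a, 4854) = 1, so its order is φ(4854). φ is multiplicative, with φ(p^e) = p^e − p^(e−1). Factorise 4854 = 2 · 3 · 809. Then
  φ(4854) = (2 − 1) · (3 − 1) · (809 − 1) = 1 · 2 · 808 = 1616.
Thus |(Z/4854Z)^*| = 1616.

Final answer: |(Z/4854Z)^*| = 1616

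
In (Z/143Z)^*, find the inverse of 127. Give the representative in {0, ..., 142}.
Apply the extended Euclidean algorithm to (143, 127), tracking rows (r, s, t) with s·143 + t·127 = r. Each division r_prev = q·r_cur + r_new produces the new row as (previous row) − q·(current row):
  row A: (143, 1, 0)   [1·143 + 0·127 = 143]
  row B: (127, 0, 1)   [0·143 + 1·127 = 127]
  143 = 1·127 + 16   → row C = row A − 1·row B = (16, 1, −1)   [check: 1·143 − 1·127 = 16]
  127 = 7·16 + 15   → row D = row B − 7·row C = (15, −7, 8)   [check: −7·143 + 8·127 = 15]
  16 = 1·15 + 1   → row E = row C − 1·row D = (1, 8, −9)   [check: 8·143 − 9·127 = 1]
  15 = 15·1 + 0   → remainder 0, stop. gcd = 1 (last nonzero row E).
The gcd is 1, so 127 is invertible mod 143. The last nonzero row gives 8·143 − 9·127 = 1, so t = −9. So 127^(−1) ≡ −9 ≡ 134 (mod 143). Verify: 127 · 134 = 17018 ≡ 1 (mod 143). ✓

Final answer: 127^(−1) ≡ 134 (mod 143)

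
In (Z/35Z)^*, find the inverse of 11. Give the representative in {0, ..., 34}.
11^(−1) ≡ 16 (mod 35)

Apply the extended Euclidean algorithm to (35, 11), tracking rows (r, s, t) with s·35 + t·11 = r. Each division r_prev = q·r_cur + r_new produces the new row as (previous row) − q·(current row):
  row A: (35, 1, 0)   [1·35 + 0·11 = 35]
  row B: (11, 0, 1)   [0·35 + 1·11 = 11]
  35 = 3·11 + 2   → row C = row A − 3·row B = (2, 1, −3)   [check: 1·35 − 3·11 = 2]
  11 = 5·2 + 1   → row D = row B − 5·row C = (1, −5, 16)   [check: −5·35 + 16·11 = 1]
  2 = 2·1 + 0   → remainder 0, stop. gcd = 1 (last nonzero row D).
The gcd is 1, so 11 is invertible mod 35. The last nonzero row gives −5·35 + 16·11 = 1, so t = 16. So 11^(−1) ≡ 16 (mod 35). Verify: 11 · 16 = 176 ≡ 1 (mod 35). ✓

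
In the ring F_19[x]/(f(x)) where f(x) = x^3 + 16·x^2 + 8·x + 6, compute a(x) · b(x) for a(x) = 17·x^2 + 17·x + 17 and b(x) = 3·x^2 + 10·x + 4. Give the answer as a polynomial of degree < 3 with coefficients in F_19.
a · b ≡ 15·x^2 + 18·x + 9 (mod f(x))

Multiply as integer polynomials: a · b = 51·x^4 + 221·x^3 + 289·x^2 + 238·x + 68. Reducing coefficients mod 19: a · b ≡ 13·x^4 + 12·x^3 + 4·x^2 + 10·x + 11. Now divide by f(x) = x^3 + 16·x^2 + 8·x + 6 in F_19[x], eliminating the leading term at each step:
  leading term 13·x^4: subtract (13·x)·f(x) = 13·x^4 + 18·x^3 + 9·x^2 + 2·x, leaving 13·x^3 + 14·x^2 + 8·x + 11 (coefficients mod 19)
  leading term 13·x^3: subtract (13)·f(x) = 13·x^3 + 18·x^2 + 9·x + 2, leaving 15·x^2 + 18·x + 9 (coefficients mod 19)
The degree is now < 3, so this is the remainder. Hence a · b ≡ 15·x^2 + 18·x + 9 in F_19[x]/(f).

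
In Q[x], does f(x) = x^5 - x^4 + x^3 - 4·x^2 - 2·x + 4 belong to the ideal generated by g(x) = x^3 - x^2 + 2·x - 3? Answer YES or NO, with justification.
NO

In Q[x] the ideal (g) consists of all multiples of g, so f ∈ (g) iff g | f, i.e. iff the remainder of f on division by g is 0. Divide f by g (g is monic, so eliminate the leading term of the running remainder at each step):
  leading term x^5: subtract (x^2)·g(x) = x^5 - x^4 + 2·x^3 - 3·x^2, leaving -x^3 - x^2 - 2·x + 4
  leading term -x^3: subtract (-1)·g(x) = -x^3 + x^2 - 2·x + 3, leaving 1 - 2·x^2
The remainder r(x) = 1 - 2·x^2 ≠ 0 (and deg r < deg g), so g ∤ f, i.e. f ∉ (g).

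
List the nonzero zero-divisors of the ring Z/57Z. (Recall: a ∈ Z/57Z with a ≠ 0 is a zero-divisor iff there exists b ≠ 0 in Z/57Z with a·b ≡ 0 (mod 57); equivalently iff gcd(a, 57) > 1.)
An element a ∈ Z/57Z (with a ≠ 0) is a zero-divisor iff gcd(a, 57) > 1 (because a is a unit precisely when gcd(a, n) = 1, and in Z/nZ every nonzero, non-unit element is a zero-divisor). Scan a = 1, ..., 56 and keep those with gcd(a, 57) > 1:
  gcd(3, 57) = 3, gcd(6, 57) = 3, gcd(9, 57) = 3, gcd(12, 57) = 3, gcd(15, 57) = 3, gcd(18, 57) = 3, gcd(19, 57) = 19, gcd(21, 57) = 3, gcd(24, 57) = 3, gcd(27, 57) = 3, gcd(30, 57) = 3, gcd(33, 57) = 3, gcd(36, 57) = 3, gcd(38, 57) = 19, gcd(39, 57) = 3, gcd(42, 57) = 3, gcd(45, 57) = 3, gcd(48, 57) = 3, gcd(51, 57) = 3, gcd(54, 57) = 3.
All other a ∈ {1, ..., 56} have gcd(a, 57) = 1 and are units. So the nonzero zero-divisors are exactly the 20 values of a appearing in this scan.

Final answer: nonzero zero-divisors of Z/57Z = {3, 6, 9, 12, 15, 18, 19, 21, 24, 27, 30, 33, 36, 38, 39, 42, 45, 48, 51, 54}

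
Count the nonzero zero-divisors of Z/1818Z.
In Z/1818Z each nonzero element is either a unit (gcd with 1818 is 1) or a zero-divisor (gcd > 1). The number of units is φ(1818): factorise 1818 = 2 · 3^2 · 101, so φ(1818) = (2 − 1) · (3^2 − 3^1) · (101 − 1) = 1 · 6 · 100 = 600. The nonzero elements number 1818 − 1 = 1817. Hence the nonzero zero-divisors number 1817 − 600 = 1217.

Final answer: Z/1818Z has 1217 nonzero zero-divisors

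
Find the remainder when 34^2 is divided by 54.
22

Use repeated squaring. Binary(2) = 10. Walk through the bits of the exponent 2 left-to-right: at each bit after the leading one, square the running value, then multiply by 34 if the bit is 1 (always reducing mod 54):
  bit 1 = 1 (leading): start with 34.
  bit 2 = 0: square 34^2 = 1156 ≡ 22 (mod 54).
Final value: 34^2 ≡ 22 (mod 54).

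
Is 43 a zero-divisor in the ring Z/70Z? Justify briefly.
gcd(43, 70) = 1, so 43 is a unit in Z/70Z (it has a multiplicative inverse). A unit cannot be a zero-divisor: if 43·b ≡ 0 then multiplying both sides by 43^(−1) gives b ≡ 0. So 43 is not a zero-divisor.

Final answer: NO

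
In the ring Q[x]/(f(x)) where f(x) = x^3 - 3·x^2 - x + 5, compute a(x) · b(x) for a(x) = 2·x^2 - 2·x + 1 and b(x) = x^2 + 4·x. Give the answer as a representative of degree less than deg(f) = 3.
a · b ≡ 31·x^2 + 6·x - 60 (mod f(x))

First multiply in Q[x] without reducing: a · b = 2·x^4 + 6·x^3 - 7·x^2 + 4·x. Now divide by f(x) = x^3 - 3·x^2 - x + 5, eliminating the leading term at each step:
  leading term 2·x^4: subtract (2·x)·f(x) = 2·x^4 - 6·x^3 - 2·x^2 + 10·x, leaving 12·x^3 - 5·x^2 - 6·x
  leading term 12·x^3: subtract (12)·f(x) = 12·x^3 - 36·x^2 - 12·x + 60, leaving 31·x^2 + 6·x - 60
The degree is now < 3, so this is the remainder. Hence a · b ≡ 31·x^2 + 6·x - 60 in Q[x]/(f).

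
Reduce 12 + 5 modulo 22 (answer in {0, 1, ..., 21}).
Both summands are already reduced mod 22. 12 + 5 = 17; 17 = 0·22 + 17, so (12 + 5) mod 22 = 17.

Final answer: 17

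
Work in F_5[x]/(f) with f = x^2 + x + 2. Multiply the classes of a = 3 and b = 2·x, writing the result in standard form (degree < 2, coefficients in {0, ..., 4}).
Multiply as integer polynomials: a · b = 6·x. Reducing coefficients mod 5: a · b ≡ x. This already has degree < 2, so no reduction by f is needed. Hence a · b ≡ x in F_5[x]/(f).

Final answer: a · b ≡ x (mod f(x))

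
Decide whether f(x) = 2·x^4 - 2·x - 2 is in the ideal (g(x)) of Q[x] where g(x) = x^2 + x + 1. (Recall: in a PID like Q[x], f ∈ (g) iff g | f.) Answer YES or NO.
NO

In Q[x] the ideal (g) consists of all multiples of g, so f ∈ (g) iff g | f, i.e. iff the remainder of f on division by g is 0. Divide f by g (g is monic, so eliminate the leading term of the running remainder at each step):
  leading term 2·x^4: subtract (2·x^2)·g(x) = 2·x^4 + 2·x^3 + 2·x^2, leaving -2·x^3 - 2·x^2 - 2·x - 2
  leading term -2·x^3: subtract (-2·x)·g(x) = -2·x^3 - 2·x^2 - 2·x, leaving -2
The remainder r(x) = -2 ≠ 0 (and deg r < deg g), so g ∤ f, i.e. f ∉ (g).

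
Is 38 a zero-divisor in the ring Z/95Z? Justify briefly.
YES

gcd(38, 95) = 19 > 1, so 38 is not a unit in Z/95Z. In Z/nZ every nonzero non-unit is a zero-divisor: explicitly, take b = 95/gcd = 5 ≠ 0 (mod 95); then 38·5 = 190 = 2·95, i.e. 38·5 ≡ 0 (mod 95). So 38 is a zero-divisor.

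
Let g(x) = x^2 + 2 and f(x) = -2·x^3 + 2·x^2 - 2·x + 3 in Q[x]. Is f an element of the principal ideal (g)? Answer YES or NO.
In Q[x] the ideal (g) consists of all multiples of g, so f ∈ (g) iff g | f, i.e. iff the remainder of f on division by g is 0. Divide f by g (g is monic, so eliminate the leading term of the running remainder at each step):
  leading term -2·x^3: subtract (-2·x)·g(x) = -2·x^3 - 4·x, leaving 2·x^2 + 2·x + 3
  leading term 2·x^2: subtract (2)·g(x) = 2·x^2 + 4, leaving 2·x - 1
The remainder r(x) = 2·x - 1 ≠ 0 (and deg r < deg g), so g ∤ f, i.e. f ∉ (g).

Final answer: NO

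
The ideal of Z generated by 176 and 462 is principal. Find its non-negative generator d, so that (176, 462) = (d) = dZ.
In the PID Z, (a, b) is generated by gcd(a, b). Compute gcd(462, 176) with the extended Euclidean algorithm, tracking rows (r, s, t) with s·462 + t·176 = r:
  row A: (462, 1, 0)   [1·462 + 0·176 = 462]
  row B: (176, 0, 1)   [0·462 + 1·176 = 176]
  462 = 2·176 + 110   → row C = row A − 2·row B = (110, 1, −2)   [check: 1·462 − 2·176 = 110]
  176 = 1·110 + 66   → row D = row B − 1·row C = (66, −1, 3)   [check: −1·462 + 3·176 = 66]
  110 = 1·66 + 44   → row E = row C − 1·row D = (44, 2, −5)   [check: 2·462 − 5·176 = 44]
  66 = 1·44 + 22   → row F = row D − 1·row E = (22, −3, 8)   [check: −3·462 + 8·176 = 22]
  44 = 2·22 + 0   → remainder 0, stop. gcd = 22 (last nonzero row F).
So gcd(176, 462) = 22, with Bézout identity −3·462 + 8·176 = 22. Containment (⊇): the Bézout identity exhibits 22 as an element of (176, 462), giving (22) ⊆ (176, 462). Containment (⊆): since 22 | 176 and 22 | 462 (176 = 22·8, 462 = 22·21), every Z-linear combination of 176 and 462 is divisible by 22, so (176, 462) ⊆ (22). Therefore (176, 462) = (22), d = 22.

Final answer: (176, 462) = (22); d = 22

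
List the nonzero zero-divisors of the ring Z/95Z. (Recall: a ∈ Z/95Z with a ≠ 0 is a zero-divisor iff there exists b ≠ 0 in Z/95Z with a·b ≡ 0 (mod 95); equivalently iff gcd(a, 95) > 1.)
nonzero zero-divisors of Z/95Z = {5, 10, 15, 19, 20, 25, 30, 35, 38, 40, 45, 50, 55, 57, 60, 65, 70, 75, 76, 80, 85, 90}

An element a ∈ Z/95Z (with a ≠ 0) is a zero-divisor iff gcd(a, 95) > 1 (because a is a unit precisely when gcd(a, n) = 1, and in Z/nZ every nonzero, non-unit element is a zero-divisor). Scan a = 1, ..., 94 and keep those with gcd(a, 95) > 1:
  gcd(5, 95) = 5, gcd(10, 95) = 5, gcd(15, 95) = 5, gcd(19, 95) = 19, gcd(20, 95) = 5, gcd(25, 95) = 5, gcd(30, 95) = 5, gcd(35, 95) = 5, gcd(38, 95) = 19, gcd(40, 95) = 5, gcd(45, 95) = 5, gcd(50, 95) = 5, gcd(55, 95) = 5, gcd(57, 95) = 19, gcd(60, 95) = 5, gcd(65, 95) = 5, gcd(70, 95) = 5, gcd(75, 95) = 5, gcd(76, 95) = 19, gcd(80, 95) = 5, gcd(85, 95) = 5, gcd(90, 95) = 5.
All other a ∈ {1, ..., 94} have gcd(a, 95) = 1 and are units. So the nonzero zero-divisors are exactly the 22 values of a appearing in this scan.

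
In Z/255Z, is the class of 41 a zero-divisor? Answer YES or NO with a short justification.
gcd(41, 255) = 1, so 41 is a unit in Z/255Z (it has a multiplicative inverse). A unit cannot be a zero-divisor: if 41·b ≡ 0 then multiplying both sides by 41^(−1) gives b ≡ 0. So 41 is not a zero-divisor.

Final answer: NO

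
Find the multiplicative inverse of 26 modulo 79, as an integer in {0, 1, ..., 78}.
26^(−1) ≡ 76 (mod 79)

Apply the extended Euclidean algorithm to (79, 26), tracking rows (r, s, t) with s·79 + t·26 = r. Each division r_prev = q·r_cur + r_new produces the new row as (previous row) − q·(current row):
  row A: (79, 1, 0)   [1·79 + 0·26 = 79]
  row B: (26, 0, 1)   [0·79 + 1·26 = 26]
  79 = 3·26 + 1   → row C = row A − 3·row B = (1, 1, −3)   [check: 1·79 − 3·26 = 1]
  26 = 26·1 + 0   → remainder 0, stop. gcd = 1 (last nonzero row C).
The gcd is 1, so 26 is invertible mod 79. The last nonzero row gives 1·79 − 3·26 = 1, so t = −3. So 26^(−1) ≡ −3 ≡ 76 (mod 79). Verify: 26 · 76 = 1976 ≡ 1 (mod 79). ✓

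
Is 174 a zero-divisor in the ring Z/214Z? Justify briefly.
YES

gcd(174, 214) = 2 > 1, so 174 is not a unit in Z/214Z. In Z/nZ every nonzero non-unit is a zero-divisor: explicitly, take b = 214/gcd = 107 ≠ 0 (mod 214); then 174·107 = 18618 = 87·214, i.e. 174·107 ≡ 0 (mod 214). So 174 is a zero-divisor.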